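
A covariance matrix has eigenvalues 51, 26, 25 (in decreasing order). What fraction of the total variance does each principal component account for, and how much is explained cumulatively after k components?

Step 1 — total variance = trace(Sigma) = Σ λ_i = 51 + 26 + 25 = 102.

Step 2 — fraction explained by component i = λ_i / Σ λ:
  PC1: 51/102 = 0.5
  PC2: 26/102 = 0.2549
  PC3: 25/102 = 0.2451

Step 3 — cumulative fraction after k components = (λ_1 + ... + λ_k) / Σ λ:
  k = 1: 51/102 = 0.5
  k = 2: (51 + 26)/102 = 77/102 = 0.7549
  k = 3: (51 + 26 + 25)/102 = 102/102 = 1

Summary (fraction, with percent):

explained: PC1 0.5 (50%), PC2 0.2549 (25.49%), PC3 0.2451 (24.51%);  cumulative: 0.5, 0.7549, 1


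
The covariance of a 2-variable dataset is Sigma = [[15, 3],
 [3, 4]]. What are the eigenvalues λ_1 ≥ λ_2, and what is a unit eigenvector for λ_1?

Step 1 — characteristic polynomial of 2×2 Sigma:
  det(Sigma - λI) = λ² - trace · λ + det = 0.
  trace = 15 + 4 = 19, det = 15·4 - (3)² = 51.
Step 2 — discriminant:
  Δ = trace² - 4·det = 361 - 204 = 157.
Step 3 — eigenvalues:
  λ = (trace ± √Δ)/2 = (19 ± 12.53)/2,
  λ_1 = 15.765,  λ_2 = 3.235.

Step 4 — unit eigenvector for λ_1: solve (Sigma - λ_1 I)v = 0. First row:
  (15 - 15.765)·v_x + (3)·v_y = 0, i.e. (-0.765)·v_x + (3)·v_y = 0,
  so v ∝ (b, λ_1 - a) = (3, 0.765) = u.
  ||u|| = √((3)² + (0.765)²) = √(9.5852) ≈ 3.096,
  v_1 = u/||u|| ≈ (0.969, 0.2471) (||v_1|| = 1).

λ_1 = 15.765,  λ_2 = 3.235;  v_1 ≈ (0.969, 0.2471)


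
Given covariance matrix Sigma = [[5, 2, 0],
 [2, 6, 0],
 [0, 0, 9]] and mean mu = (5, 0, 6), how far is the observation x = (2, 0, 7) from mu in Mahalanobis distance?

Step 1 — centre the observation: (x - mu) = (-3, 0, 1).

Step 2 — invert Sigma (cofactor / det for 3×3, or solve directly):
  Sigma^{-1} = [[0.2308, -0.0769, 0],
 [-0.0769, 0.1923, 0],
 [0, 0, 0.1111]].

Step 3 — form the quadratic (x - mu)^T · Sigma^{-1} · (x - mu):
  Sigma^{-1} · (x - mu) = (-0.6923, 0.2308, 0.1111).
  (x - mu)^T · [Sigma^{-1} · (x - mu)] = (-3)·(-0.6923) + (0)·(0.2308) + (1)·(0.1111) = 2.188.

Step 4 — take square root: d = √(2.188) ≈ 1.4792.

d(x, mu) = √(2.188) ≈ 1.4792


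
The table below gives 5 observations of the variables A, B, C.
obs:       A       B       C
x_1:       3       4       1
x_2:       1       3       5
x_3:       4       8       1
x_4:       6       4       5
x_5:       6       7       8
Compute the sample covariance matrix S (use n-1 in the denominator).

Step 1 — column means:
  mean(A) = (3 + 1 + 4 + 6 + 6) / 5 = 20/5 = 4
  mean(B) = (4 + 3 + 8 + 4 + 7) / 5 = 26/5 = 5.2
  mean(C) = (1 + 5 + 1 + 5 + 8) / 5 = 20/5 = 4

Step 2 — sample covariance S[i,j] = (1/(n-1)) · Σ_k (x_{k,i} - mean_i) · (x_{k,j} - mean_j), with n-1 = 4.
  S[A,A] = ((-1)·(-1) + (-3)·(-3) + (0)·(0) + (2)·(2) + (2)·(2)) / 4 = 18/4 = 4.5
  S[A,B] = ((-1)·(-1.2) + (-3)·(-2.2) + (0)·(2.8) + (2)·(-1.2) + (2)·(1.8)) / 4 = 9/4 = 2.25
  S[A,C] = ((-1)·(-3) + (-3)·(1) + (0)·(-3) + (2)·(1) + (2)·(4)) / 4 = 10/4 = 2.5
  S[B,B] = ((-1.2)·(-1.2) + (-2.2)·(-2.2) + (2.8)·(2.8) + (-1.2)·(-1.2) + (1.8)·(1.8)) / 4 = 18.8/4 = 4.7
  S[B,C] = ((-1.2)·(-3) + (-2.2)·(1) + (2.8)·(-3) + (-1.2)·(1) + (1.8)·(4)) / 4 = -1/4 = -0.25
  S[C,C] = ((-3)·(-3) + (1)·(1) + (-3)·(-3) + (1)·(1) + (4)·(4)) / 4 = 36/4 = 9

S is symmetric (S[j,i] = S[i,j]). Assembling:

S = [[4.5, 2.25, 2.5],
 [2.25, 4.7, -0.25],
 [2.5, -0.25, 9]]


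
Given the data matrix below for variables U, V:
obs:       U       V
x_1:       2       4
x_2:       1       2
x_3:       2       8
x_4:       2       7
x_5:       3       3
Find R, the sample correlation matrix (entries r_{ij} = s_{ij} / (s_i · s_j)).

Step 1 — column means:
  mean(U) = (2 + 1 + 2 + 2 + 3) / 5 = 10/5 = 2
  mean(V) = (4 + 2 + 8 + 7 + 3) / 5 = 24/5 = 4.8

Step 2 — sample variances and covariances s[i,j] = (1/(n-1)) · Σ_k (x_{k,i} - mean_i) · (x_{k,j} - mean_j), with n-1 = 4:
  s[U,U] = ((0)·(0) + (-1)·(-1) + (0)·(0) + (0)·(0) + (1)·(1)) / 4 = 2/4 = 0.5
  s[U,V] = ((0)·(-0.8) + (-1)·(-2.8) + (0)·(3.2) + (0)·(2.2) + (1)·(-1.8)) / 4 = 1/4 = 0.25
  s[V,V] = ((-0.8)·(-0.8) + (-2.8)·(-2.8) + (3.2)·(3.2) + (2.2)·(2.2) + (-1.8)·(-1.8)) / 4 = 26.8/4 = 6.7
  Sample standard deviations s_i = √(s[i,i]):
  s(U) = √(0.5) = 0.7071
  s(V) = √(6.7) = 2.5884

Step 3 — r_{ij} = s_{ij} / (s_i · s_j):
  r[U,U] = 1 (diagonal).
  r[U,V] = 0.25 / (0.7071 · 2.5884) = 0.25 / 1.8303 = 0.1366
  r[V,V] = 1 (diagonal).

R is symmetric with unit diagonal. Assembling:

R = [[1, 0.1366],
 [0.1366, 1]]


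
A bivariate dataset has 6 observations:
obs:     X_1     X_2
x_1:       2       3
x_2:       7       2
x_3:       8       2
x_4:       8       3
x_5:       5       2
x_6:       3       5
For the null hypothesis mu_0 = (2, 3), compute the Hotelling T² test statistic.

Step 1 — sample mean vector:
  mean(X_1) = (2 + 7 + 8 + 8 + 5 + 3) / 6 = 33/6 = 5.5
  mean(X_2) = (3 + 2 + 2 + 3 + 2 + 5) / 6 = 17/6 = 2.8333
  x̄ = (5.5, 2.8333),  deviation x̄ - mu_0 = (5.5, 2.8333) - (2, 3) = (3.5, -0.1667).

Step 2 — sample covariance matrix, S[i,j] = (1/(n-1)) · Σ_k (x_{k,i} - mean_i) · (x_{k,j} - mean_j), divisor n-1 = 5:
  S[X_1,X_1] = ((-3.5)·(-3.5) + (1.5)·(1.5) + (2.5)·(2.5) + (2.5)·(2.5) + (-0.5)·(-0.5) + (-2.5)·(-2.5)) / 5 = 33.5/5 = 6.7
  S[X_1,X_2] = ((-3.5)·(0.1667) + (1.5)·(-0.8333) + (2.5)·(-0.8333) + (2.5)·(0.1667) + (-0.5)·(-0.8333) + (-2.5)·(2.1667)) / 5 = -8.5/5 = -1.7
  S[X_2,X_2] = ((0.1667)·(0.1667) + (-0.8333)·(-0.8333) + (-0.8333)·(-0.8333) + (0.1667)·(0.1667) + (-0.8333)·(-0.8333) + (2.1667)·(2.1667)) / 5 = 6.8333/5 = 1.3667
  S = [[6.7, -1.7],
 [-1.7, 1.3667]].

Step 3 — invert S. det(S) = 6.7·1.3667 - (-1.7)² = 6.2667.
  S^{-1} = (1/det) · [[d, -b], [-b, a]] = [[0.2181, 0.2713],
 [0.2713, 1.0691]].

Step 4 — quadratic form (x̄ - mu_0)^T · S^{-1} · (x̄ - mu_0):
  S^{-1} · (x̄ - mu_0) = (0.7181, 0.7713),
  (x̄ - mu_0)^T · [...] = (3.5)·(0.7181) + (-0.1667)·(0.7713) = 2.3848.

Step 5 — scale by n: T² = 6 · 2.3848 = 14.3085.

T² ≈ 14.3085


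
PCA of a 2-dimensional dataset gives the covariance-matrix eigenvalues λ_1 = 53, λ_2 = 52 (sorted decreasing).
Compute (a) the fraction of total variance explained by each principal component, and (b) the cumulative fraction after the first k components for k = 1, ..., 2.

Step 1 — total variance = trace(Sigma) = Σ λ_i = 53 + 52 = 105.

Step 2 — fraction explained by component i = λ_i / Σ λ:
  PC1: 53/105 = 0.5048
  PC2: 52/105 = 0.4952

Step 3 — cumulative fraction after k components = (λ_1 + ... + λ_k) / Σ λ:
  k = 1: 53/105 = 0.5048
  k = 2: (53 + 52)/105 = 105/105 = 1

Summary (fraction, with percent):

explained: PC1 0.5048 (50.48%), PC2 0.4952 (49.52%);  cumulative: 0.5048, 1


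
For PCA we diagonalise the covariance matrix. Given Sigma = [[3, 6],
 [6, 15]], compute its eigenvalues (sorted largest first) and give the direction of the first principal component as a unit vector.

Step 1 — characteristic polynomial of 2×2 Sigma:
  det(Sigma - λI) = λ² - trace · λ + det = 0.
  trace = 3 + 15 = 18, det = 3·15 - (6)² = 9.
Step 2 — discriminant:
  Δ = trace² - 4·det = 324 - 36 = 288.
Step 3 — eigenvalues:
  λ = (trace ± √Δ)/2 = (18 ± 16.9706)/2,
  λ_1 = 17.4853,  λ_2 = 0.5147.

Step 4 — unit eigenvector for λ_1: solve (Sigma - λ_1 I)v = 0. First row:
  (3 - 17.4853)·v_x + (6)·v_y = 0, i.e. (-14.4853)·v_x + (6)·v_y = 0,
  so v ∝ (b, λ_1 - a) = (6, 14.4853) = u.
  ||u|| = √((6)² + (14.4853)²) = √(245.8234) ≈ 15.6788,
  v_1 = u/||u|| ≈ (0.3827, 0.9239) (||v_1|| = 1).

λ_1 = 17.4853,  λ_2 = 0.5147;  v_1 ≈ (0.3827, 0.9239)


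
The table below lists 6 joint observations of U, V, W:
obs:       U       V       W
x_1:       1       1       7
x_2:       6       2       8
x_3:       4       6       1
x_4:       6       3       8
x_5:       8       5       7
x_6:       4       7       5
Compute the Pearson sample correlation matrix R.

Step 1 — column means:
  mean(U) = (1 + 6 + 4 + 6 + 8 + 4) / 6 = 29/6 = 4.8333
  mean(V) = (1 + 2 + 6 + 3 + 5 + 7) / 6 = 24/6 = 4
  mean(W) = (7 + 8 + 1 + 8 + 7 + 5) / 6 = 36/6 = 6

Step 2 — sample variances and covariances s[i,j] = (1/(n-1)) · Σ_k (x_{k,i} - mean_i) · (x_{k,j} - mean_j), with n-1 = 5:
  s[U,U] = ((-3.8333)·(-3.8333) + (1.1667)·(1.1667) + (-0.8333)·(-0.8333) + (1.1667)·(1.1667) + (3.1667)·(3.1667) + (-0.8333)·(-0.8333)) / 5 = 28.8333/5 = 5.7667
  s[U,V] = ((-3.8333)·(-3) + (1.1667)·(-2) + (-0.8333)·(2) + (1.1667)·(-1) + (3.1667)·(1) + (-0.8333)·(3)) / 5 = 7/5 = 1.4
  s[U,W] = ((-3.8333)·(1) + (1.1667)·(2) + (-0.8333)·(-5) + (1.1667)·(2) + (3.1667)·(1) + (-0.8333)·(-1)) / 5 = 9/5 = 1.8
  s[V,V] = ((-3)·(-3) + (-2)·(-2) + (2)·(2) + (-1)·(-1) + (1)·(1) + (3)·(3)) / 5 = 28/5 = 5.6
  s[V,W] = ((-3)·(1) + (-2)·(2) + (2)·(-5) + (-1)·(2) + (1)·(1) + (3)·(-1)) / 5 = -21/5 = -4.2
  s[W,W] = ((1)·(1) + (2)·(2) + (-5)·(-5) + (2)·(2) + (1)·(1) + (-1)·(-1)) / 5 = 36/5 = 7.2
  Sample standard deviations s_i = √(s[i,i]):
  s(U) = √(5.7667) = 2.4014
  s(V) = √(5.6) = 2.3664
  s(W) = √(7.2) = 2.6833

Step 3 — r_{ij} = s_{ij} / (s_i · s_j):
  r[U,U] = 1 (diagonal).
  r[U,V] = 1.4 / (2.4014 · 2.3664) = 1.4 / 5.6827 = 0.2464
  r[U,W] = 1.8 / (2.4014 · 2.6833) = 1.8 / 6.4436 = 0.2793
  r[V,V] = 1 (diagonal).
  r[V,W] = -4.2 / (2.3664 · 2.6833) = -4.2 / 6.3498 = -0.6614
  r[W,W] = 1 (diagonal).

R is symmetric with unit diagonal. Assembling:

R = [[1, 0.2464, 0.2793],
 [0.2464, 1, -0.6614],
 [0.2793, -0.6614, 1]]


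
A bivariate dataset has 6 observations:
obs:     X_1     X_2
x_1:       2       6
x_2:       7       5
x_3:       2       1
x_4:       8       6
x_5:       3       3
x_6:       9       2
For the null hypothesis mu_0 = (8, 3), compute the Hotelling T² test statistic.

Step 1 — sample mean vector:
  mean(X_1) = (2 + 7 + 2 + 8 + 3 + 9) / 6 = 31/6 = 5.1667
  mean(X_2) = (6 + 5 + 1 + 6 + 3 + 2) / 6 = 23/6 = 3.8333
  x̄ = (5.1667, 3.8333),  deviation x̄ - mu_0 = (5.1667, 3.8333) - (8, 3) = (-2.8333, 0.8333).

Step 2 — sample covariance matrix, S[i,j] = (1/(n-1)) · Σ_k (x_{k,i} - mean_i) · (x_{k,j} - mean_j), divisor n-1 = 5:
  S[X_1,X_1] = ((-3.1667)·(-3.1667) + (1.8333)·(1.8333) + (-3.1667)·(-3.1667) + (2.8333)·(2.8333) + (-2.1667)·(-2.1667) + (3.8333)·(3.8333)) / 5 = 50.8333/5 = 10.1667
  S[X_1,X_2] = ((-3.1667)·(2.1667) + (1.8333)·(1.1667) + (-3.1667)·(-2.8333) + (2.8333)·(2.1667) + (-2.1667)·(-0.8333) + (3.8333)·(-1.8333)) / 5 = 5.1667/5 = 1.0333
  S[X_2,X_2] = ((2.1667)·(2.1667) + (1.1667)·(1.1667) + (-2.8333)·(-2.8333) + (2.1667)·(2.1667) + (-0.8333)·(-0.8333) + (-1.8333)·(-1.8333)) / 5 = 22.8333/5 = 4.5667
  S = [[10.1667, 1.0333],
 [1.0333, 4.5667]].

Step 3 — invert S. det(S) = 10.1667·4.5667 - (1.0333)² = 45.36.
  S^{-1} = (1/det) · [[d, -b], [-b, a]] = [[0.1007, -0.0228],
 [-0.0228, 0.2241]].

Step 4 — quadratic form (x̄ - mu_0)^T · S^{-1} · (x̄ - mu_0):
  S^{-1} · (x̄ - mu_0) = (-0.3042, 0.2513),
  (x̄ - mu_0)^T · [...] = (-2.8333)·(-0.3042) + (0.8333)·(0.2513) = 1.0714.

Step 5 — scale by n: T² = 6 · 1.0714 = 6.4286.

T² ≈ 6.4286


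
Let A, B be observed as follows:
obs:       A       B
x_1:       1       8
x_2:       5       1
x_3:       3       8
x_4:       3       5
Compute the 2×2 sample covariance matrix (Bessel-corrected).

Step 1 — column means:
  mean(A) = (1 + 5 + 3 + 3) / 4 = 12/4 = 3
  mean(B) = (8 + 1 + 8 + 5) / 4 = 22/4 = 5.5

Step 2 — sample covariance S[i,j] = (1/(n-1)) · Σ_k (x_{k,i} - mean_i) · (x_{k,j} - mean_j), with n-1 = 3.
  S[A,A] = ((-2)·(-2) + (2)·(2) + (0)·(0) + (0)·(0)) / 3 = 8/3 = 2.6667
  S[A,B] = ((-2)·(2.5) + (2)·(-4.5) + (0)·(2.5) + (0)·(-0.5)) / 3 = -14/3 = -4.6667
  S[B,B] = ((2.5)·(2.5) + (-4.5)·(-4.5) + (2.5)·(2.5) + (-0.5)·(-0.5)) / 3 = 33/3 = 11

S is symmetric (S[j,i] = S[i,j]). Assembling:

S = [[2.6667, -4.6667],
 [-4.6667, 11]]


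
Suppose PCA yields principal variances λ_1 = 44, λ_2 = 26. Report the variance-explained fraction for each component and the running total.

Step 1 — total variance = trace(Sigma) = Σ λ_i = 44 + 26 = 70.

Step 2 — fraction explained by component i = λ_i / Σ λ:
  PC1: 44/70 = 0.6286
  PC2: 26/70 = 0.3714

Step 3 — cumulative fraction after k components = (λ_1 + ... + λ_k) / Σ λ:
  k = 1: 44/70 = 0.6286
  k = 2: (44 + 26)/70 = 70/70 = 1

Summary (fraction, with percent):

explained: PC1 0.6286 (62.86%), PC2 0.3714 (37.14%);  cumulative: 0.6286, 1


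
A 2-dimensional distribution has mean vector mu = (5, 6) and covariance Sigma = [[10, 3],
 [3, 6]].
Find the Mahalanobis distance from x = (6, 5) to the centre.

Step 1 — centre the observation: (x - mu) = (1, -1).

Step 2 — invert Sigma. det(Sigma) = 10·6 - (3)² = 51.
  Sigma^{-1} = (1/det) · [[d, -b], [-b, a]] = [[0.1176, -0.0588],
 [-0.0588, 0.1961]].

Step 3 — form the quadratic (x - mu)^T · Sigma^{-1} · (x - mu):
  Sigma^{-1} · (x - mu) = (0.1765, -0.2549).
  (x - mu)^T · [Sigma^{-1} · (x - mu)] = (1)·(0.1765) + (-1)·(-0.2549) = 0.4314.

Step 4 — take square root: d = √(0.4314) ≈ 0.6568.

d(x, mu) = √(0.4314) ≈ 0.6568


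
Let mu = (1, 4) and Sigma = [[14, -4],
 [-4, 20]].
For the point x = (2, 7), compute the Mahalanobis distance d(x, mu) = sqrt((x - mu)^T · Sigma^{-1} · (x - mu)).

Step 1 — centre the observation: (x - mu) = (1, 3).

Step 2 — invert Sigma. det(Sigma) = 14·20 - (-4)² = 264.
  Sigma^{-1} = (1/det) · [[d, -b], [-b, a]] = [[0.0758, 0.0152],
 [0.0152, 0.053]].

Step 3 — form the quadratic (x - mu)^T · Sigma^{-1} · (x - mu):
  Sigma^{-1} · (x - mu) = (0.1212, 0.1742).
  (x - mu)^T · [Sigma^{-1} · (x - mu)] = (1)·(0.1212) + (3)·(0.1742) = 0.6439.

Step 4 — take square root: d = √(0.6439) ≈ 0.8025.

d(x, mu) = √(0.6439) ≈ 0.8025


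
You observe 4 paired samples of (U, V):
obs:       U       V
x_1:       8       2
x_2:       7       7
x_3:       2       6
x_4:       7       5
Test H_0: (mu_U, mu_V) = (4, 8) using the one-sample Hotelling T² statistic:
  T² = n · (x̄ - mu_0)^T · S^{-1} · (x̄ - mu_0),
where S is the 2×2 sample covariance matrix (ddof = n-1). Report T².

Step 1 — sample mean vector:
  mean(U) = (8 + 7 + 2 + 7) / 4 = 24/4 = 6
  mean(V) = (2 + 7 + 6 + 5) / 4 = 20/4 = 5
  x̄ = (6, 5),  deviation x̄ - mu_0 = (6, 5) - (4, 8) = (2, -3).

Step 2 — sample covariance matrix, S[i,j] = (1/(n-1)) · Σ_k (x_{k,i} - mean_i) · (x_{k,j} - mean_j), divisor n-1 = 3:
  S[U,U] = ((2)·(2) + (1)·(1) + (-4)·(-4) + (1)·(1)) / 3 = 22/3 = 7.3333
  S[U,V] = ((2)·(-3) + (1)·(2) + (-4)·(1) + (1)·(0)) / 3 = -8/3 = -2.6667
  S[V,V] = ((-3)·(-3) + (2)·(2) + (1)·(1) + (0)·(0)) / 3 = 14/3 = 4.6667
  S = [[7.3333, -2.6667],
 [-2.6667, 4.6667]].

Step 3 — invert S. det(S) = 7.3333·4.6667 - (-2.6667)² = 27.1111.
  S^{-1} = (1/det) · [[d, -b], [-b, a]] = [[0.1721, 0.0984],
 [0.0984, 0.2705]].

Step 4 — quadratic form (x̄ - mu_0)^T · S^{-1} · (x̄ - mu_0):
  S^{-1} · (x̄ - mu_0) = (0.0492, -0.6148),
  (x̄ - mu_0)^T · [...] = (2)·(0.0492) + (-3)·(-0.6148) = 1.9426.

Step 5 — scale by n: T² = 4 · 1.9426 = 7.7705.

T² ≈ 7.7705


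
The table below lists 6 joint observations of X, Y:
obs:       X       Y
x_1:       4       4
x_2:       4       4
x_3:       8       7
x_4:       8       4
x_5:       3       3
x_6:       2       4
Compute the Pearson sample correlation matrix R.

Step 1 — column means:
  mean(X) = (4 + 4 + 8 + 8 + 3 + 2) / 6 = 29/6 = 4.8333
  mean(Y) = (4 + 4 + 7 + 4 + 3 + 4) / 6 = 26/6 = 4.3333

Step 2 — sample variances and covariances s[i,j] = (1/(n-1)) · Σ_k (x_{k,i} - mean_i) · (x_{k,j} - mean_j), with n-1 = 5:
  s[X,X] = ((-0.8333)·(-0.8333) + (-0.8333)·(-0.8333) + (3.1667)·(3.1667) + (3.1667)·(3.1667) + (-1.8333)·(-1.8333) + (-2.8333)·(-2.8333)) / 5 = 32.8333/5 = 6.5667
  s[X,Y] = ((-0.8333)·(-0.3333) + (-0.8333)·(-0.3333) + (3.1667)·(2.6667) + (3.1667)·(-0.3333) + (-1.8333)·(-1.3333) + (-2.8333)·(-0.3333)) / 5 = 11.3333/5 = 2.2667
  s[Y,Y] = ((-0.3333)·(-0.3333) + (-0.3333)·(-0.3333) + (2.6667)·(2.6667) + (-0.3333)·(-0.3333) + (-1.3333)·(-1.3333) + (-0.3333)·(-0.3333)) / 5 = 9.3333/5 = 1.8667
  Sample standard deviations s_i = √(s[i,i]):
  s(X) = √(6.5667) = 2.5626
  s(Y) = √(1.8667) = 1.3663

Step 3 — r_{ij} = s_{ij} / (s_i · s_j):
  r[X,X] = 1 (diagonal).
  r[X,Y] = 2.2667 / (2.5626 · 1.3663) = 2.2667 / 3.5011 = 0.6474
  r[Y,Y] = 1 (diagonal).

R is symmetric with unit diagonal. Assembling:

R = [[1, 0.6474],
 [0.6474, 1]]


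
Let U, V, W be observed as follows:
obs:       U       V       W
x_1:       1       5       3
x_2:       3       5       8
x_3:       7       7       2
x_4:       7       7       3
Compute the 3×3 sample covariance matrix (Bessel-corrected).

Step 1 — column means:
  mean(U) = (1 + 3 + 7 + 7) / 4 = 18/4 = 4.5
  mean(V) = (5 + 5 + 7 + 7) / 4 = 24/4 = 6
  mean(W) = (3 + 8 + 2 + 3) / 4 = 16/4 = 4

Step 2 — sample covariance S[i,j] = (1/(n-1)) · Σ_k (x_{k,i} - mean_i) · (x_{k,j} - mean_j), with n-1 = 3.
  S[U,U] = ((-3.5)·(-3.5) + (-1.5)·(-1.5) + (2.5)·(2.5) + (2.5)·(2.5)) / 3 = 27/3 = 9
  S[U,V] = ((-3.5)·(-1) + (-1.5)·(-1) + (2.5)·(1) + (2.5)·(1)) / 3 = 10/3 = 3.3333
  S[U,W] = ((-3.5)·(-1) + (-1.5)·(4) + (2.5)·(-2) + (2.5)·(-1)) / 3 = -10/3 = -3.3333
  S[V,V] = ((-1)·(-1) + (-1)·(-1) + (1)·(1) + (1)·(1)) / 3 = 4/3 = 1.3333
  S[V,W] = ((-1)·(-1) + (-1)·(4) + (1)·(-2) + (1)·(-1)) / 3 = -6/3 = -2
  S[W,W] = ((-1)·(-1) + (4)·(4) + (-2)·(-2) + (-1)·(-1)) / 3 = 22/3 = 7.3333

S is symmetric (S[j,i] = S[i,j]). Assembling:

S = [[9, 3.3333, -3.3333],
 [3.3333, 1.3333, -2],
 [-3.3333, -2, 7.3333]]


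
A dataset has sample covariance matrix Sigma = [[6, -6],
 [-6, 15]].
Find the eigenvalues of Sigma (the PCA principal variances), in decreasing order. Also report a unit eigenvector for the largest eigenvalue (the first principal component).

Step 1 — characteristic polynomial of 2×2 Sigma:
  det(Sigma - λI) = λ² - trace · λ + det = 0.
  trace = 6 + 15 = 21, det = 6·15 - (-6)² = 54.
Step 2 — discriminant:
  Δ = trace² - 4·det = 441 - 216 = 225.
Step 3 — eigenvalues:
  λ = (trace ± √Δ)/2 = (21 ± 15)/2,
  λ_1 = 18,  λ_2 = 3.

Step 4 — unit eigenvector for λ_1: solve (Sigma - λ_1 I)v = 0. First row:
  (6 - 18)·v_x + (-6)·v_y = 0, i.e. (-12)·v_x + (-6)·v_y = 0,
  so v ∝ (b, λ_1 - a) = (-6, 12); multiply by -1 so the first entry is positive: u = (6, -12).
  ||u|| = √((6)² + (-12)²) = √(180) ≈ 13.4164,
  v_1 = u/||u|| ≈ (0.4472, -0.8944) (||v_1|| = 1).

λ_1 = 18,  λ_2 = 3;  v_1 ≈ (0.4472, -0.8944)


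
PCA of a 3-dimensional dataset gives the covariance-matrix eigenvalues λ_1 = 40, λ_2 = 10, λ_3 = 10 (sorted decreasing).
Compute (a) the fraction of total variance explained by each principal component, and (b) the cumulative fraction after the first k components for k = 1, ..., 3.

Step 1 — total variance = trace(Sigma) = Σ λ_i = 40 + 10 + 10 = 60.

Step 2 — fraction explained by component i = λ_i / Σ λ:
  PC1: 40/60 = 0.6667
  PC2: 10/60 = 0.1667
  PC3: 10/60 = 0.1667

Step 3 — cumulative fraction after k components = (λ_1 + ... + λ_k) / Σ λ:
  k = 1: 40/60 = 0.6667
  k = 2: (40 + 10)/60 = 50/60 = 0.8333
  k = 3: (40 + 10 + 10)/60 = 60/60 = 1

Summary (fraction, with percent):

explained: PC1 0.6667 (66.67%), PC2 0.1667 (16.67%), PC3 0.1667 (16.67%);  cumulative: 0.6667, 0.8333, 1


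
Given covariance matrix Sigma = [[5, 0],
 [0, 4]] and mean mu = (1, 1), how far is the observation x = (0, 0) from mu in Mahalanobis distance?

Step 1 — centre the observation: (x - mu) = (-1, -1).

Step 2 — invert Sigma. det(Sigma) = 5·4 - (0)² = 20.
  Sigma^{-1} = (1/det) · [[d, -b], [-b, a]] = [[0.2, 0],
 [0, 0.25]].

Step 3 — form the quadratic (x - mu)^T · Sigma^{-1} · (x - mu):
  Sigma^{-1} · (x - mu) = (-0.2, -0.25).
  (x - mu)^T · [Sigma^{-1} · (x - mu)] = (-1)·(-0.2) + (-1)·(-0.25) = 0.45.

Step 4 — take square root: d = √(0.45) ≈ 0.6708.

d(x, mu) = √(0.45) ≈ 0.6708


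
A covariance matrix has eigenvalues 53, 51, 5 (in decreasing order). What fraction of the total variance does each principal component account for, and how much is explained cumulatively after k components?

Step 1 — total variance = trace(Sigma) = Σ λ_i = 53 + 51 + 5 = 109.

Step 2 — fraction explained by component i = λ_i / Σ λ:
  PC1: 53/109 = 0.4862
  PC2: 51/109 = 0.4679
  PC3: 5/109 = 0.0459

Step 3 — cumulative fraction after k components = (λ_1 + ... + λ_k) / Σ λ:
  k = 1: 53/109 = 0.4862
  k = 2: (53 + 51)/109 = 104/109 = 0.9541
  k = 3: (53 + 51 + 5)/109 = 109/109 = 1

Summary (fraction, with percent):

explained: PC1 0.4862 (48.62%), PC2 0.4679 (46.79%), PC3 0.0459 (4.59%);  cumulative: 0.4862, 0.9541, 1


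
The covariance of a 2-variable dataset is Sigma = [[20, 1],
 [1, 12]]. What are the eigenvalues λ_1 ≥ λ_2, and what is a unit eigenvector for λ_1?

Step 1 — characteristic polynomial of 2×2 Sigma:
  det(Sigma - λI) = λ² - trace · λ + det = 0.
  trace = 20 + 12 = 32, det = 20·12 - (1)² = 239.
Step 2 — discriminant:
  Δ = trace² - 4·det = 1024 - 956 = 68.
Step 3 — eigenvalues:
  λ = (trace ± √Δ)/2 = (32 ± 8.2462)/2,
  λ_1 = 20.1231,  λ_2 = 11.8769.

Step 4 — unit eigenvector for λ_1: solve (Sigma - λ_1 I)v = 0. First row:
  (20 - 20.1231)·v_x + (1)·v_y = 0, i.e. (-0.1231)·v_x + (1)·v_y = 0,
  so v ∝ (b, λ_1 - a) = (1, 0.1231) = u.
  ||u|| = √((1)² + (0.1231)²) = √(1.0152) ≈ 1.0075,
  v_1 = u/||u|| ≈ (0.9925, 0.1222) (||v_1|| = 1).

λ_1 = 20.1231,  λ_2 = 11.8769;  v_1 ≈ (0.9925, 0.1222)


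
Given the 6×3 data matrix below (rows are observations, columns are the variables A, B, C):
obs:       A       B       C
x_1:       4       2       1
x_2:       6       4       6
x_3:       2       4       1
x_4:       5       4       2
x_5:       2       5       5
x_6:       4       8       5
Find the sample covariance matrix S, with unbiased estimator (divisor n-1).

Step 1 — column means:
  mean(A) = (4 + 6 + 2 + 5 + 2 + 4) / 6 = 23/6 = 3.8333
  mean(B) = (2 + 4 + 4 + 4 + 5 + 8) / 6 = 27/6 = 4.5
  mean(C) = (1 + 6 + 1 + 2 + 5 + 5) / 6 = 20/6 = 3.3333

Step 2 — sample covariance S[i,j] = (1/(n-1)) · Σ_k (x_{k,i} - mean_i) · (x_{k,j} - mean_j), with n-1 = 5.
  S[A,A] = ((0.1667)·(0.1667) + (2.1667)·(2.1667) + (-1.8333)·(-1.8333) + (1.1667)·(1.1667) + (-1.8333)·(-1.8333) + (0.1667)·(0.1667)) / 5 = 12.8333/5 = 2.5667
  S[A,B] = ((0.1667)·(-2.5) + (2.1667)·(-0.5) + (-1.8333)·(-0.5) + (1.1667)·(-0.5) + (-1.8333)·(0.5) + (0.1667)·(3.5)) / 5 = -1.5/5 = -0.3
  S[A,C] = ((0.1667)·(-2.3333) + (2.1667)·(2.6667) + (-1.8333)·(-2.3333) + (1.1667)·(-1.3333) + (-1.8333)·(1.6667) + (0.1667)·(1.6667)) / 5 = 5.3333/5 = 1.0667
  S[B,B] = ((-2.5)·(-2.5) + (-0.5)·(-0.5) + (-0.5)·(-0.5) + (-0.5)·(-0.5) + (0.5)·(0.5) + (3.5)·(3.5)) / 5 = 19.5/5 = 3.9
  S[B,C] = ((-2.5)·(-2.3333) + (-0.5)·(2.6667) + (-0.5)·(-2.3333) + (-0.5)·(-1.3333) + (0.5)·(1.6667) + (3.5)·(1.6667)) / 5 = 13/5 = 2.6
  S[C,C] = ((-2.3333)·(-2.3333) + (2.6667)·(2.6667) + (-2.3333)·(-2.3333) + (-1.3333)·(-1.3333) + (1.6667)·(1.6667) + (1.6667)·(1.6667)) / 5 = 25.3333/5 = 5.0667

S is symmetric (S[j,i] = S[i,j]). Assembling:

S = [[2.5667, -0.3, 1.0667],
 [-0.3, 3.9, 2.6],
 [1.0667, 2.6, 5.0667]]


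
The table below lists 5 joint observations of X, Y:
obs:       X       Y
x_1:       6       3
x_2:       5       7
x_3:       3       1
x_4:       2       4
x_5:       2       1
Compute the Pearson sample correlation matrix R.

Step 1 — column means:
  mean(X) = (6 + 5 + 3 + 2 + 2) / 5 = 18/5 = 3.6
  mean(Y) = (3 + 7 + 1 + 4 + 1) / 5 = 16/5 = 3.2

Step 2 — sample variances and covariances s[i,j] = (1/(n-1)) · Σ_k (x_{k,i} - mean_i) · (x_{k,j} - mean_j), with n-1 = 4:
  s[X,X] = ((2.4)·(2.4) + (1.4)·(1.4) + (-0.6)·(-0.6) + (-1.6)·(-1.6) + (-1.6)·(-1.6)) / 4 = 13.2/4 = 3.3
  s[X,Y] = ((2.4)·(-0.2) + (1.4)·(3.8) + (-0.6)·(-2.2) + (-1.6)·(0.8) + (-1.6)·(-2.2)) / 4 = 8.4/4 = 2.1
  s[Y,Y] = ((-0.2)·(-0.2) + (3.8)·(3.8) + (-2.2)·(-2.2) + (0.8)·(0.8) + (-2.2)·(-2.2)) / 4 = 24.8/4 = 6.2
  Sample standard deviations s_i = √(s[i,i]):
  s(X) = √(3.3) = 1.8166
  s(Y) = √(6.2) = 2.49

Step 3 — r_{ij} = s_{ij} / (s_i · s_j):
  r[X,X] = 1 (diagonal).
  r[X,Y] = 2.1 / (1.8166 · 2.49) = 2.1 / 4.5233 = 0.4643
  r[Y,Y] = 1 (diagonal).

R is symmetric with unit diagonal. Assembling:

R = [[1, 0.4643],
 [0.4643, 1]]


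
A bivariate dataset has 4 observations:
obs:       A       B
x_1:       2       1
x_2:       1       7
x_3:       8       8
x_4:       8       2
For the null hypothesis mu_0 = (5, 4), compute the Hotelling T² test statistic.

Step 1 — sample mean vector:
  mean(A) = (2 + 1 + 8 + 8) / 4 = 19/4 = 4.75
  mean(B) = (1 + 7 + 8 + 2) / 4 = 18/4 = 4.5
  x̄ = (4.75, 4.5),  deviation x̄ - mu_0 = (4.75, 4.5) - (5, 4) = (-0.25, 0.5).

Step 2 — sample covariance matrix, S[i,j] = (1/(n-1)) · Σ_k (x_{k,i} - mean_i) · (x_{k,j} - mean_j), divisor n-1 = 3:
  S[A,A] = ((-2.75)·(-2.75) + (-3.75)·(-3.75) + (3.25)·(3.25) + (3.25)·(3.25)) / 3 = 42.75/3 = 14.25
  S[A,B] = ((-2.75)·(-3.5) + (-3.75)·(2.5) + (3.25)·(3.5) + (3.25)·(-2.5)) / 3 = 3.5/3 = 1.1667
  S[B,B] = ((-3.5)·(-3.5) + (2.5)·(2.5) + (3.5)·(3.5) + (-2.5)·(-2.5)) / 3 = 37/3 = 12.3333
  S = [[14.25, 1.1667],
 [1.1667, 12.3333]].

Step 3 — invert S. det(S) = 14.25·12.3333 - (1.1667)² = 174.3889.
  S^{-1} = (1/det) · [[d, -b], [-b, a]] = [[0.0707, -0.0067],
 [-0.0067, 0.0817]].

Step 4 — quadratic form (x̄ - mu_0)^T · S^{-1} · (x̄ - mu_0):
  S^{-1} · (x̄ - mu_0) = (-0.021, 0.0425),
  (x̄ - mu_0)^T · [...] = (-0.25)·(-0.021) + (0.5)·(0.0425) = 0.0265.

Step 5 — scale by n: T² = 4 · 0.0265 = 0.1061.

T² ≈ 0.1061


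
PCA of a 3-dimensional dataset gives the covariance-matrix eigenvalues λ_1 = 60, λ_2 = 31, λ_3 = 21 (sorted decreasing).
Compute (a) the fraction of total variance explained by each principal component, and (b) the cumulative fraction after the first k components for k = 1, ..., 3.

Step 1 — total variance = trace(Sigma) = Σ λ_i = 60 + 31 + 21 = 112.

Step 2 — fraction explained by component i = λ_i / Σ λ:
  PC1: 60/112 = 0.5357
  PC2: 31/112 = 0.2768
  PC3: 21/112 = 0.1875

Step 3 — cumulative fraction after k components = (λ_1 + ... + λ_k) / Σ λ:
  k = 1: 60/112 = 0.5357
  k = 2: (60 + 31)/112 = 91/112 = 0.8125
  k = 3: (60 + 31 + 21)/112 = 112/112 = 1

Summary (fraction, with percent):

explained: PC1 0.5357 (53.57%), PC2 0.2768 (27.68%), PC3 0.1875 (18.75%);  cumulative: 0.5357, 0.8125, 1


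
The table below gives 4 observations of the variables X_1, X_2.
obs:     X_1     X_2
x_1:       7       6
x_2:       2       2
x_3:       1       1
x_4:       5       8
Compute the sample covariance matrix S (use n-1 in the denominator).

Step 1 — column means:
  mean(X_1) = (7 + 2 + 1 + 5) / 4 = 15/4 = 3.75
  mean(X_2) = (6 + 2 + 1 + 8) / 4 = 17/4 = 4.25

Step 2 — sample covariance S[i,j] = (1/(n-1)) · Σ_k (x_{k,i} - mean_i) · (x_{k,j} - mean_j), with n-1 = 3.
  S[X_1,X_1] = ((3.25)·(3.25) + (-1.75)·(-1.75) + (-2.75)·(-2.75) + (1.25)·(1.25)) / 3 = 22.75/3 = 7.5833
  S[X_1,X_2] = ((3.25)·(1.75) + (-1.75)·(-2.25) + (-2.75)·(-3.25) + (1.25)·(3.75)) / 3 = 23.25/3 = 7.75
  S[X_2,X_2] = ((1.75)·(1.75) + (-2.25)·(-2.25) + (-3.25)·(-3.25) + (3.75)·(3.75)) / 3 = 32.75/3 = 10.9167

S is symmetric (S[j,i] = S[i,j]). Assembling:

S = [[7.5833, 7.75],
 [7.75, 10.9167]]


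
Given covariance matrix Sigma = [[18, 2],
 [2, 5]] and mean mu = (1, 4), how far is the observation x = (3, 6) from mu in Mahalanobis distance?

Step 1 — centre the observation: (x - mu) = (2, 2).

Step 2 — invert Sigma. det(Sigma) = 18·5 - (2)² = 86.
  Sigma^{-1} = (1/det) · [[d, -b], [-b, a]] = [[0.0581, -0.0233],
 [-0.0233, 0.2093]].

Step 3 — form the quadratic (x - mu)^T · Sigma^{-1} · (x - mu):
  Sigma^{-1} · (x - mu) = (0.0698, 0.3721).
  (x - mu)^T · [Sigma^{-1} · (x - mu)] = (2)·(0.0698) + (2)·(0.3721) = 0.8837.

Step 4 — take square root: d = √(0.8837) ≈ 0.9401.

d(x, mu) = √(0.8837) ≈ 0.9401


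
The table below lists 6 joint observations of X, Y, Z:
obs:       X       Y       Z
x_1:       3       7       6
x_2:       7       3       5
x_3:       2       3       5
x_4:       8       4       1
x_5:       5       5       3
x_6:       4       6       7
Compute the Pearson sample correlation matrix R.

Step 1 — column means:
  mean(X) = (3 + 7 + 2 + 8 + 5 + 4) / 6 = 29/6 = 4.8333
  mean(Y) = (7 + 3 + 3 + 4 + 5 + 6) / 6 = 28/6 = 4.6667
  mean(Z) = (6 + 5 + 5 + 1 + 3 + 7) / 6 = 27/6 = 4.5

Step 2 — sample variances and covariances s[i,j] = (1/(n-1)) · Σ_k (x_{k,i} - mean_i) · (x_{k,j} - mean_j), with n-1 = 5:
  s[X,X] = ((-1.8333)·(-1.8333) + (2.1667)·(2.1667) + (-2.8333)·(-2.8333) + (3.1667)·(3.1667) + (0.1667)·(0.1667) + (-0.8333)·(-0.8333)) / 5 = 26.8333/5 = 5.3667
  s[X,Y] = ((-1.8333)·(2.3333) + (2.1667)·(-1.6667) + (-2.8333)·(-1.6667) + (3.1667)·(-0.6667) + (0.1667)·(0.3333) + (-0.8333)·(1.3333)) / 5 = -6.3333/5 = -1.2667
  s[X,Z] = ((-1.8333)·(1.5) + (2.1667)·(0.5) + (-2.8333)·(0.5) + (3.1667)·(-3.5) + (0.1667)·(-1.5) + (-0.8333)·(2.5)) / 5 = -16.5/5 = -3.3
  s[Y,Y] = ((2.3333)·(2.3333) + (-1.6667)·(-1.6667) + (-1.6667)·(-1.6667) + (-0.6667)·(-0.6667) + (0.3333)·(0.3333) + (1.3333)·(1.3333)) / 5 = 13.3333/5 = 2.6667
  s[Y,Z] = ((2.3333)·(1.5) + (-1.6667)·(0.5) + (-1.6667)·(0.5) + (-0.6667)·(-3.5) + (0.3333)·(-1.5) + (1.3333)·(2.5)) / 5 = 7/5 = 1.4
  s[Z,Z] = ((1.5)·(1.5) + (0.5)·(0.5) + (0.5)·(0.5) + (-3.5)·(-3.5) + (-1.5)·(-1.5) + (2.5)·(2.5)) / 5 = 23.5/5 = 4.7
  Sample standard deviations s_i = √(s[i,i]):
  s(X) = √(5.3667) = 2.3166
  s(Y) = √(2.6667) = 1.633
  s(Z) = √(4.7) = 2.1679

Step 3 — r_{ij} = s_{ij} / (s_i · s_j):
  r[X,X] = 1 (diagonal).
  r[X,Y] = -1.2667 / (2.3166 · 1.633) = -1.2667 / 3.783 = -0.3348
  r[X,Z] = -3.3 / (2.3166 · 2.1679) = -3.3 / 5.0223 = -0.6571
  r[Y,Y] = 1 (diagonal).
  r[Y,Z] = 1.4 / (1.633 · 2.1679) = 1.4 / 3.5402 = 0.3955
  r[Z,Z] = 1 (diagonal).

R is symmetric with unit diagonal. Assembling:

R = [[1, -0.3348, -0.6571],
 [-0.3348, 1, 0.3955],
 [-0.6571, 0.3955, 1]]


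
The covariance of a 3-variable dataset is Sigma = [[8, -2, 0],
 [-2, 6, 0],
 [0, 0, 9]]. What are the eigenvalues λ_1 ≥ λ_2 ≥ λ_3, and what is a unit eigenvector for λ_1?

Step 1 — characteristic polynomial p(λ) = det(λI - Sigma) = λ³ - tr·λ² + c_1·λ - det, where tr = trace, c_1 = sum of the principal 2×2 minors, det = det(Sigma):
  tr = 8 + 6 + 9 = 23,
  c_1 = (8·6 - (-2)²) + (8·9 - (0)²) + (6·9 - (0)²) = 44 + 72 + 54 = 170,
  det = 8·(6·9 - (0)²) - (-2)·((-2)·9 - (0)·(0)) + (0)·((-2)·(0) - 6·(0)) = 8·(54) - (-2)·(-18) + (0)·(0) = 396.
  So p(λ) = λ³ - 23λ² + 170λ - 396.
Step 2 — look for an integer root (rational root theorem: any rational root is an integer divisor of 396). Testing λ = 9:
  p(9) = 729 - 1863 + 1530 - 396 = 0  ✓
  Dividing out (λ - 9): p(λ) = (λ - 9)(λ² - 14λ + 44).
Step 3 — remaining eigenvalues from the quadratic λ² - 14λ + 44 = 0:
  Δ = 14² - 4·44 = 196 - 176 = 20,  λ = (14 ± √20)/2 = (14 ± 4.4721)/2 ≈ 9.2361 or 4.7639.
  Sorted: λ_1 = 9.2361,  λ_2 = 9,  λ_3 = 4.7639  (check: sum = 23 = tr ✓).

Step 4 — unit eigenvector for λ_1 ≈ 9.2361: v spans the null space of (Sigma - λ_1 I), whose rows are
  r_1 = (-1.2361, -2, 0),  r_2 = (-2, -3.2361, 0),  r_3 = (0, 0, -0.2361).
  v is orthogonal to every row, so take v ∝ r_1 × r_3 = ((-2)·(-0.2361) - (0)·(0), (0)·(0) - (-1.2361)·(-0.2361), (-1.2361)·(0) - (-2)·(0)) ≈ (0.4721, -0.2918, 0).
  Let u = (0.4721, -0.2918, 0).
  ||u|| = √((0.4721)² + (-0.2918)² + (0)²) = √(0.3081) ≈ 0.555,  v_1 = u/||u|| ≈ (0.8507, -0.5257, 0) (||v_1|| = 1).

λ_1 = 9.2361,  λ_2 = 9,  λ_3 = 4.7639;  v_1 ≈ (0.8507, -0.5257, 0)


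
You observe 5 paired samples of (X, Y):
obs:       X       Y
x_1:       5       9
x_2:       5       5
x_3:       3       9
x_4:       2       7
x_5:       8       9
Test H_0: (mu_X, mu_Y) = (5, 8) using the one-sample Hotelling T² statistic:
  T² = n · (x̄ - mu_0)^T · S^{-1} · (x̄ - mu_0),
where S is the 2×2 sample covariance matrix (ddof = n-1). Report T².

Step 1 — sample mean vector:
  mean(X) = (5 + 5 + 3 + 2 + 8) / 5 = 23/5 = 4.6
  mean(Y) = (9 + 5 + 9 + 7 + 9) / 5 = 39/5 = 7.8
  x̄ = (4.6, 7.8),  deviation x̄ - mu_0 = (4.6, 7.8) - (5, 8) = (-0.4, -0.2).

Step 2 — sample covariance matrix, S[i,j] = (1/(n-1)) · Σ_k (x_{k,i} - mean_i) · (x_{k,j} - mean_j), divisor n-1 = 4:
  S[X,X] = ((0.4)·(0.4) + (0.4)·(0.4) + (-1.6)·(-1.6) + (-2.6)·(-2.6) + (3.4)·(3.4)) / 4 = 21.2/4 = 5.3
  S[X,Y] = ((0.4)·(1.2) + (0.4)·(-2.8) + (-1.6)·(1.2) + (-2.6)·(-0.8) + (3.4)·(1.2)) / 4 = 3.6/4 = 0.9
  S[Y,Y] = ((1.2)·(1.2) + (-2.8)·(-2.8) + (1.2)·(1.2) + (-0.8)·(-0.8) + (1.2)·(1.2)) / 4 = 12.8/4 = 3.2
  S = [[5.3, 0.9],
 [0.9, 3.2]].

Step 3 — invert S. det(S) = 5.3·3.2 - (0.9)² = 16.15.
  S^{-1} = (1/det) · [[d, -b], [-b, a]] = [[0.1981, -0.0557],
 [-0.0557, 0.3282]].

Step 4 — quadratic form (x̄ - mu_0)^T · S^{-1} · (x̄ - mu_0):
  S^{-1} · (x̄ - mu_0) = (-0.0681, -0.0433),
  (x̄ - mu_0)^T · [...] = (-0.4)·(-0.0681) + (-0.2)·(-0.0433) = 0.0359.

Step 5 — scale by n: T² = 5 · 0.0359 = 0.1796.

T² ≈ 0.1796


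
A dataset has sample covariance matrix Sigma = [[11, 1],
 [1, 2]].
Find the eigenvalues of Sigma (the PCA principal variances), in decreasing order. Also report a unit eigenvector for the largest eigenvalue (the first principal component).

Step 1 — characteristic polynomial of 2×2 Sigma:
  det(Sigma - λI) = λ² - trace · λ + det = 0.
  trace = 11 + 2 = 13, det = 11·2 - (1)² = 21.
Step 2 — discriminant:
  Δ = trace² - 4·det = 169 - 84 = 85.
Step 3 — eigenvalues:
  λ = (trace ± √Δ)/2 = (13 ± 9.2195)/2,
  λ_1 = 11.1098,  λ_2 = 1.8902.

Step 4 — unit eigenvector for λ_1: solve (Sigma - λ_1 I)v = 0. First row:
  (11 - 11.1098)·v_x + (1)·v_y = 0, i.e. (-0.1098)·v_x + (1)·v_y = 0,
  so v ∝ (b, λ_1 - a) = (1, 0.1098) = u.
  ||u|| = √((1)² + (0.1098)²) = √(1.012) ≈ 1.006,
  v_1 = u/||u|| ≈ (0.994, 0.1091) (||v_1|| = 1).

λ_1 = 11.1098,  λ_2 = 1.8902;  v_1 ≈ (0.994, 0.1091)


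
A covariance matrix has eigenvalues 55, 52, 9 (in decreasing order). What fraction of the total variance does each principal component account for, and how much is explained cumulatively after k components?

Step 1 — total variance = trace(Sigma) = Σ λ_i = 55 + 52 + 9 = 116.

Step 2 — fraction explained by component i = λ_i / Σ λ:
  PC1: 55/116 = 0.4741
  PC2: 52/116 = 0.4483
  PC3: 9/116 = 0.0776

Step 3 — cumulative fraction after k components = (λ_1 + ... + λ_k) / Σ λ:
  k = 1: 55/116 = 0.4741
  k = 2: (55 + 52)/116 = 107/116 = 0.9224
  k = 3: (55 + 52 + 9)/116 = 116/116 = 1

Summary (fraction, with percent):

explained: PC1 0.4741 (47.41%), PC2 0.4483 (44.83%), PC3 0.0776 (7.76%);  cumulative: 0.4741, 0.9224, 1


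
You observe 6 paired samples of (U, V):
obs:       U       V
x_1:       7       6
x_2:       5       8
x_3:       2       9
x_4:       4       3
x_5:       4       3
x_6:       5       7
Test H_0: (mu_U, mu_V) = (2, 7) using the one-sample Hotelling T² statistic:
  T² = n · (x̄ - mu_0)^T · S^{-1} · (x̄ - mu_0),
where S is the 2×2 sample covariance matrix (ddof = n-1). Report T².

Step 1 — sample mean vector:
  mean(U) = (7 + 5 + 2 + 4 + 4 + 5) / 6 = 27/6 = 4.5
  mean(V) = (6 + 8 + 9 + 3 + 3 + 7) / 6 = 36/6 = 6
  x̄ = (4.5, 6),  deviation x̄ - mu_0 = (4.5, 6) - (2, 7) = (2.5, -1).

Step 2 — sample covariance matrix, S[i,j] = (1/(n-1)) · Σ_k (x_{k,i} - mean_i) · (x_{k,j} - mean_j), divisor n-1 = 5:
  S[U,U] = ((2.5)·(2.5) + (0.5)·(0.5) + (-2.5)·(-2.5) + (-0.5)·(-0.5) + (-0.5)·(-0.5) + (0.5)·(0.5)) / 5 = 13.5/5 = 2.7
  S[U,V] = ((2.5)·(0) + (0.5)·(2) + (-2.5)·(3) + (-0.5)·(-3) + (-0.5)·(-3) + (0.5)·(1)) / 5 = -3/5 = -0.6
  S[V,V] = ((0)·(0) + (2)·(2) + (3)·(3) + (-3)·(-3) + (-3)·(-3) + (1)·(1)) / 5 = 32/5 = 6.4
  S = [[2.7, -0.6],
 [-0.6, 6.4]].

Step 3 — invert S. det(S) = 2.7·6.4 - (-0.6)² = 16.92.
  S^{-1} = (1/det) · [[d, -b], [-b, a]] = [[0.3783, 0.0355],
 [0.0355, 0.1596]].

Step 4 — quadratic form (x̄ - mu_0)^T · S^{-1} · (x̄ - mu_0):
  S^{-1} · (x̄ - mu_0) = (0.9102, -0.0709),
  (x̄ - mu_0)^T · [...] = (2.5)·(0.9102) + (-1)·(-0.0709) = 2.3463.

Step 5 — scale by n: T² = 6 · 2.3463 = 14.078.

T² ≈ 14.078


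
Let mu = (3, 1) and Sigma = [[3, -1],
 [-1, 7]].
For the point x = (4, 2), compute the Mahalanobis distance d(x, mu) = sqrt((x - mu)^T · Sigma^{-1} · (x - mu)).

Step 1 — centre the observation: (x - mu) = (1, 1).

Step 2 — invert Sigma. det(Sigma) = 3·7 - (-1)² = 20.
  Sigma^{-1} = (1/det) · [[d, -b], [-b, a]] = [[0.35, 0.05],
 [0.05, 0.15]].

Step 3 — form the quadratic (x - mu)^T · Sigma^{-1} · (x - mu):
  Sigma^{-1} · (x - mu) = (0.4, 0.2).
  (x - mu)^T · [Sigma^{-1} · (x - mu)] = (1)·(0.4) + (1)·(0.2) = 0.6.

Step 4 — take square root: d = √(0.6) ≈ 0.7746.

d(x, mu) = √(0.6) ≈ 0.7746


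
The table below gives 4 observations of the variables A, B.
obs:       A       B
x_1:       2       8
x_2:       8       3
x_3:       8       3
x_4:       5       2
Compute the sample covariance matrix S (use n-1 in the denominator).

Step 1 — column means:
  mean(A) = (2 + 8 + 8 + 5) / 4 = 23/4 = 5.75
  mean(B) = (8 + 3 + 3 + 2) / 4 = 16/4 = 4

Step 2 — sample covariance S[i,j] = (1/(n-1)) · Σ_k (x_{k,i} - mean_i) · (x_{k,j} - mean_j), with n-1 = 3.
  S[A,A] = ((-3.75)·(-3.75) + (2.25)·(2.25) + (2.25)·(2.25) + (-0.75)·(-0.75)) / 3 = 24.75/3 = 8.25
  S[A,B] = ((-3.75)·(4) + (2.25)·(-1) + (2.25)·(-1) + (-0.75)·(-2)) / 3 = -18/3 = -6
  S[B,B] = ((4)·(4) + (-1)·(-1) + (-1)·(-1) + (-2)·(-2)) / 3 = 22/3 = 7.3333

S is symmetric (S[j,i] = S[i,j]). Assembling:

S = [[8.25, -6],
 [-6, 7.3333]]


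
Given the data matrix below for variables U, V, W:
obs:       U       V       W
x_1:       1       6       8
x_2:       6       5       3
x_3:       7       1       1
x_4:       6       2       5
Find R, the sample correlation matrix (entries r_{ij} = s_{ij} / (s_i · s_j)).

Step 1 — column means:
  mean(U) = (1 + 6 + 7 + 6) / 4 = 20/4 = 5
  mean(V) = (6 + 5 + 1 + 2) / 4 = 14/4 = 3.5
  mean(W) = (8 + 3 + 1 + 5) / 4 = 17/4 = 4.25

Step 2 — sample variances and covariances s[i,j] = (1/(n-1)) · Σ_k (x_{k,i} - mean_i) · (x_{k,j} - mean_j), with n-1 = 3:
  s[U,U] = ((-4)·(-4) + (1)·(1) + (2)·(2) + (1)·(1)) / 3 = 22/3 = 7.3333
  s[U,V] = ((-4)·(2.5) + (1)·(1.5) + (2)·(-2.5) + (1)·(-1.5)) / 3 = -15/3 = -5
  s[U,W] = ((-4)·(3.75) + (1)·(-1.25) + (2)·(-3.25) + (1)·(0.75)) / 3 = -22/3 = -7.3333
  s[V,V] = ((2.5)·(2.5) + (1.5)·(1.5) + (-2.5)·(-2.5) + (-1.5)·(-1.5)) / 3 = 17/3 = 5.6667
  s[V,W] = ((2.5)·(3.75) + (1.5)·(-1.25) + (-2.5)·(-3.25) + (-1.5)·(0.75)) / 3 = 14.5/3 = 4.8333
  s[W,W] = ((3.75)·(3.75) + (-1.25)·(-1.25) + (-3.25)·(-3.25) + (0.75)·(0.75)) / 3 = 26.75/3 = 8.9167
  Sample standard deviations s_i = √(s[i,i]):
  s(U) = √(7.3333) = 2.708
  s(V) = √(5.6667) = 2.3805
  s(W) = √(8.9167) = 2.9861

Step 3 — r_{ij} = s_{ij} / (s_i · s_j):
  r[U,U] = 1 (diagonal).
  r[U,V] = -5 / (2.708 · 2.3805) = -5 / 6.4464 = -0.7756
  r[U,W] = -7.3333 / (2.708 · 2.9861) = -7.3333 / 8.0863 = -0.9069
  r[V,V] = 1 (diagonal).
  r[V,W] = 4.8333 / (2.3805 · 2.9861) = 4.8333 / 7.1083 = 0.68
  r[W,W] = 1 (diagonal).

R is symmetric with unit diagonal. Assembling:

R = [[1, -0.7756, -0.9069],
 [-0.7756, 1, 0.68],
 [-0.9069, 0.68, 1]]


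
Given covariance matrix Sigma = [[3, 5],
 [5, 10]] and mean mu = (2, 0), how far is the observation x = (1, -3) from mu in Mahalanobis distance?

Step 1 — centre the observation: (x - mu) = (-1, -3).

Step 2 — invert Sigma. det(Sigma) = 3·10 - (5)² = 5.
  Sigma^{-1} = (1/det) · [[d, -b], [-b, a]] = [[2, -1],
 [-1, 0.6]].

Step 3 — form the quadratic (x - mu)^T · Sigma^{-1} · (x - mu):
  Sigma^{-1} · (x - mu) = (1, -0.8).
  (x - mu)^T · [Sigma^{-1} · (x - mu)] = (-1)·(1) + (-3)·(-0.8) = 1.4.

Step 4 — take square root: d = √(1.4) ≈ 1.1832.

d(x, mu) = √(1.4) ≈ 1.1832
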